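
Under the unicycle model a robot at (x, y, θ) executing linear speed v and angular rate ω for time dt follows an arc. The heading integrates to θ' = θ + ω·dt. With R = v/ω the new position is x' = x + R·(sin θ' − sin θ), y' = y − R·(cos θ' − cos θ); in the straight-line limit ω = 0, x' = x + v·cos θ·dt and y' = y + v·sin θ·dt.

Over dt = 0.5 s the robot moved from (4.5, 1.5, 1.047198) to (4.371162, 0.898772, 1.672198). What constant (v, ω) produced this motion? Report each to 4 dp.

Δθ = 1.672198 − 1.047198 = 0.625000
ω = Δθ/dt = 0.625000/0.5 = 1.2500
R = −Δy/(cos θ' − cos θ) = -1.0000
v = R·ω = -1.0000·1.2500 = -1.2500

v = -1.2500, ω = 1.2500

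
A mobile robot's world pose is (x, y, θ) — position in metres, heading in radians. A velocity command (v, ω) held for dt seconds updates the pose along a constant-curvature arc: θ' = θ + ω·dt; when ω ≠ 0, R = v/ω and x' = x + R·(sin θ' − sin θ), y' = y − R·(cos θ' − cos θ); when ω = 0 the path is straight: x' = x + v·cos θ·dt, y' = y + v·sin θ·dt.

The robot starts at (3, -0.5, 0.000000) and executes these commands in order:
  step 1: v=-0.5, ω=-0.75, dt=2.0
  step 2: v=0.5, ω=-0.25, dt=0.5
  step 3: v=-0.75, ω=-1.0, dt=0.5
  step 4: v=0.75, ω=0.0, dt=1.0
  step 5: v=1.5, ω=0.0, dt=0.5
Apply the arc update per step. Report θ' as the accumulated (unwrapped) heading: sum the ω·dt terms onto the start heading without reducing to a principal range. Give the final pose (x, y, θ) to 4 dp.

step 1: θ'=-1.5000 (R=0.6667) → pose (2.3350, 0.1195, -1.5000)
step 2: θ'=-1.6250 (R=-2.0000) → pose (2.3371, -0.1303, -1.6250)
step 3: θ'=-2.1250 (R=0.7500) → pose (2.4482, 0.2237, -2.1250)
step 4: θ'=-2.1250 (straight) → pose (2.0535, -0.4140, -2.1250)
step 5: θ'=-2.1250 (straight) → pose (1.6588, -1.0517, -2.1250)

(1.6588, -1.0517, -2.1250)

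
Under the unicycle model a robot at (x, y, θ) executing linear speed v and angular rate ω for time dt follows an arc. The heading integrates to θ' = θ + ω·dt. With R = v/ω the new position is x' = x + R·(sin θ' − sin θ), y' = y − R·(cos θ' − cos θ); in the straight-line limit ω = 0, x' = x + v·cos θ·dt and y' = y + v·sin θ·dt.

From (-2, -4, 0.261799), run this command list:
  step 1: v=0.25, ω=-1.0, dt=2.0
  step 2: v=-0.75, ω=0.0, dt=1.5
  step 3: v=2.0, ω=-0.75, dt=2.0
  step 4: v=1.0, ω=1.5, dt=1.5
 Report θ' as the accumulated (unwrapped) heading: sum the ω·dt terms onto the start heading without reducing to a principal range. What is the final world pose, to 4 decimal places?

(-5.0089, -6.4141, -0.9882)

step 1: θ'=-1.7382 (R=-0.2500) → pose (-1.6888, -4.2831, -1.7382)
step 2: θ'=-1.7382 (straight) → pose (-1.5013, -3.1739, -1.7382)
step 3: θ'=-3.2382 (R=-2.6667) → pose (-4.3879, -5.3838, -3.2382)
step 4: θ'=-0.9882 (R=0.6667) → pose (-5.0089, -6.4141, -0.9882)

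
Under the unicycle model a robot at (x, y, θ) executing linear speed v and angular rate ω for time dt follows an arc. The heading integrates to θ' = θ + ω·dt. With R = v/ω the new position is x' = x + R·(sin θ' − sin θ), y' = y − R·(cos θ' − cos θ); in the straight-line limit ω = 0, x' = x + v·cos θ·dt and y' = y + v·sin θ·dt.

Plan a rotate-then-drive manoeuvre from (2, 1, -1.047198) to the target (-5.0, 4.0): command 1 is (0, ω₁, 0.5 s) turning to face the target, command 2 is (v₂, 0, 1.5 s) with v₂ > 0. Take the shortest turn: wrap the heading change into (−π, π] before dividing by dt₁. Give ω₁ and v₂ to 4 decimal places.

heading to target = atan2(4−1, -5−2) = 2.7367
Δθ = wrap(2.7367 − -1.0472) = -2.4993; ω₁ = Δθ/dt₁ = -4.9986
distance = √((-5−2)² + (4−1)²) = 7.6158; v₂ = distance/dt₂ = 5.0772

ω₁ = -4.9986, v₂ = 5.0772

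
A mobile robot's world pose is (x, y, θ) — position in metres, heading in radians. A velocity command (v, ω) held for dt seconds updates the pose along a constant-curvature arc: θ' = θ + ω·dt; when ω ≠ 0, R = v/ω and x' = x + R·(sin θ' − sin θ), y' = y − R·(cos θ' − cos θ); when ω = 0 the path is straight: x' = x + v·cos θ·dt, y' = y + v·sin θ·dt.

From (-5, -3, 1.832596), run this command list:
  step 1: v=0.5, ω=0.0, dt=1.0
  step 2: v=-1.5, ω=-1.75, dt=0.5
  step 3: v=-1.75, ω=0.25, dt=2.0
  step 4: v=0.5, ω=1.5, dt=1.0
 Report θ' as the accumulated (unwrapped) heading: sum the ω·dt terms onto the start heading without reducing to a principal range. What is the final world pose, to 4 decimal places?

(-6.7571, -6.1045, 2.9576)

step 1: θ'=1.8326 (straight) → pose (-5.1294, -2.5170, 1.8326)
step 2: θ'=0.9576 (R=0.8571) → pose (-5.2564, -3.2322, 0.9576)
step 3: θ'=1.4576 (R=-7.0000) → pose (-6.4869, -6.4699, 1.4576)
step 4: θ'=2.9576 (R=0.3333) → pose (-6.7571, -6.1045, 2.9576)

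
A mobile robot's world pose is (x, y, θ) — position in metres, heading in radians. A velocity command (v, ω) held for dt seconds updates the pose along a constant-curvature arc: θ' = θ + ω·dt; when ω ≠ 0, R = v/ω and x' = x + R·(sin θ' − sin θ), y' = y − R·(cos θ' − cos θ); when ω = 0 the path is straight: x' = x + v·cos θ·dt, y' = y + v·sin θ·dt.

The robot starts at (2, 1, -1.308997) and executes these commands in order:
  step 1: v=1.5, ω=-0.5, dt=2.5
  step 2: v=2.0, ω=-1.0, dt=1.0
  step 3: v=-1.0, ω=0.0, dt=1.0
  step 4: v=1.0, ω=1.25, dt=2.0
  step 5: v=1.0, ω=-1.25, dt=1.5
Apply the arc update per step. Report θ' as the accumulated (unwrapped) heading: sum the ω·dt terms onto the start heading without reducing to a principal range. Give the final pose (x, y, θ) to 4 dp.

(-1.7986, -5.1429, -2.9340)

step 1: θ'=-2.5590 (R=-3.0000) → pose (0.7528, -2.2816, -2.5590)
step 2: θ'=-3.5590 (R=-2.0000) → pose (-1.1584, -2.4398, -3.5590)
step 3: θ'=-3.5590 (straight) → pose (-0.2442, -2.8452, -3.5590)
step 4: θ'=-1.0590 (R=0.8000) → pose (-1.2660, -3.9683, -1.0590)
step 5: θ'=-2.9340 (R=-0.8000) → pose (-1.7986, -5.1429, -2.9340)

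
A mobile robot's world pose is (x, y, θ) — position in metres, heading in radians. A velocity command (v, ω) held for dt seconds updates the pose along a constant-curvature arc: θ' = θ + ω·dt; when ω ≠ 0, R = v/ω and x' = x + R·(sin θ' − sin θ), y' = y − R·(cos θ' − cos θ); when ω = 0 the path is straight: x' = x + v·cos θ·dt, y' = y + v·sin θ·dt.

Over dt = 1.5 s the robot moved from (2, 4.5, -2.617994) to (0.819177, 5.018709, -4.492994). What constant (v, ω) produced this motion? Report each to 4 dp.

Δθ = -4.492994 − -2.617994 = -1.875000
ω = Δθ/dt = -1.875000/1.5 = -1.2500
R = Δx/(sin θ' − sin θ) = -0.8000
v = R·ω = -0.8000·-1.2500 = 1.0000

v = 1.0000, ω = -1.2500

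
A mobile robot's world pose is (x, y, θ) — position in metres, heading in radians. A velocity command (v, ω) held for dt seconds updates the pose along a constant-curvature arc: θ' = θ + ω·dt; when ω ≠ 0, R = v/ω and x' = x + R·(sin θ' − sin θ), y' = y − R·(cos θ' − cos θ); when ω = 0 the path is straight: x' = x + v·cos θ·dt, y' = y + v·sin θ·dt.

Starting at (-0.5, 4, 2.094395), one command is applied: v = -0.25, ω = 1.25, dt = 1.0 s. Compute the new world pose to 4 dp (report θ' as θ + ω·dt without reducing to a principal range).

(-0.2865, 3.9041, 3.3444)

θ' = 2.0944 + 1.25·1.0 = 3.3444
R = v/ω = -0.25/1.25 = -0.2000
x' = -0.5 + -0.2000·(sin 3.3444 − sin 2.0944) = -0.2865
y' = 4 − -0.2000·(cos 3.3444 − cos 2.0944) = 3.9041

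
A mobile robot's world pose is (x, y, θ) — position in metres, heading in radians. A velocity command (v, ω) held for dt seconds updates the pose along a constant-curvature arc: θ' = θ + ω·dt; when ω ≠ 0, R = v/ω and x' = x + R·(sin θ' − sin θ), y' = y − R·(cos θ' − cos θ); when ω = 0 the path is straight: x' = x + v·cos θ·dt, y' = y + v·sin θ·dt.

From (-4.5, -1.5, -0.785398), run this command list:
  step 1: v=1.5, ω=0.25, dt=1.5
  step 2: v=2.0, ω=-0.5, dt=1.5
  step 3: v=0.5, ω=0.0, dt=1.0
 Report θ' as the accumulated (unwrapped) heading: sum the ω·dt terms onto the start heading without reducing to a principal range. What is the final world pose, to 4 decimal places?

step 1: θ'=-0.4104 (R=6.0000) → pose (-2.6512, -2.7591, -0.4104)
step 2: θ'=-1.1604 (R=-4.0000) → pose (-0.5793, -4.8311, -1.1604)
step 3: θ'=-1.1604 (straight) → pose (-0.3798, -5.2896, -1.1604)

(-0.3798, -5.2896, -1.1604)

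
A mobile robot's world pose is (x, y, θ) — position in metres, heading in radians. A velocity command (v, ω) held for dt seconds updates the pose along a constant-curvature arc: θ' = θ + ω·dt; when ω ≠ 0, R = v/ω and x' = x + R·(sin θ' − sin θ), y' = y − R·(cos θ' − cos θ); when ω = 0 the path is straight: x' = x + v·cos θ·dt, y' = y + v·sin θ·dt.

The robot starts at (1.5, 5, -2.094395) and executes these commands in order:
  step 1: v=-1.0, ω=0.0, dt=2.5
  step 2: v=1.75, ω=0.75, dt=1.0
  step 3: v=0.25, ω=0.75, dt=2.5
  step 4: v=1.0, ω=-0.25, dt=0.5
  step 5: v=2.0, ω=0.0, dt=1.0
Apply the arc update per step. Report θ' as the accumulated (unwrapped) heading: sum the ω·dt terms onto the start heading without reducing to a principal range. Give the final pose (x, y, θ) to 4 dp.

step 1: θ'=-2.0944 (straight) → pose (2.7500, 7.1651, -2.0944)
step 2: θ'=-1.3444 (R=2.3333) → pose (2.4969, 5.4746, -1.3444)
step 3: θ'=0.5306 (R=0.3333) → pose (2.9904, 5.2620, 0.5306)
step 4: θ'=0.4056 (R=-4.0000) → pose (3.4364, 5.4874, 0.4056)
step 5: θ'=0.4056 (straight) → pose (5.2741, 6.2766, 0.4056)

(5.2741, 6.2766, 0.4056)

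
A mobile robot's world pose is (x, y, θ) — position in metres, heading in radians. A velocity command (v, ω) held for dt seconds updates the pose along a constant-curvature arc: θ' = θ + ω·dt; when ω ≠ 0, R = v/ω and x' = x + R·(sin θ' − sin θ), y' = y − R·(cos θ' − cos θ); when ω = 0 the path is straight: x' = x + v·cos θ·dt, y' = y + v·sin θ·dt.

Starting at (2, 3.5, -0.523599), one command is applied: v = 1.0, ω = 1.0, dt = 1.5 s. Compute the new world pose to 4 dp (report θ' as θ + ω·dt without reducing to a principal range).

θ' = -0.5236 + 1.0·1.5 = 0.9764
R = v/ω = 1.0/1.0 = 1.0000
x' = 2 + 1.0000·(sin 0.9764 − sin -0.5236) = 3.3285
y' = 3.5 − 1.0000·(cos 0.9764 − cos -0.5236) = 3.8060

(3.3285, 3.8060, 0.9764)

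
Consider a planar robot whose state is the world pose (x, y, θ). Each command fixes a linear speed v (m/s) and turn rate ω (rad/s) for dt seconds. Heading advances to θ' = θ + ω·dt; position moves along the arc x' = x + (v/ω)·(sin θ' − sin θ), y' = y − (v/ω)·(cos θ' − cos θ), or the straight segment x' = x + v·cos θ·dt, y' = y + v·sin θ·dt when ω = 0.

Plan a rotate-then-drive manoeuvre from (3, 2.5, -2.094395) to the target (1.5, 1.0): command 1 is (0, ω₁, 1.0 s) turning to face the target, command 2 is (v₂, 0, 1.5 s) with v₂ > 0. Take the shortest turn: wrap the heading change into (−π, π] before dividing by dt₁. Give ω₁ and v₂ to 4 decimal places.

ω₁ = -0.2618, v₂ = 1.4142

heading to target = atan2(1−2.5, 1.5−3) = -2.3562
Δθ = wrap(-2.3562 − -2.0944) = -0.2618; ω₁ = Δθ/dt₁ = -0.2618
distance = √((1.5−3)² + (1−2.5)²) = 2.1213; v₂ = distance/dt₂ = 1.4142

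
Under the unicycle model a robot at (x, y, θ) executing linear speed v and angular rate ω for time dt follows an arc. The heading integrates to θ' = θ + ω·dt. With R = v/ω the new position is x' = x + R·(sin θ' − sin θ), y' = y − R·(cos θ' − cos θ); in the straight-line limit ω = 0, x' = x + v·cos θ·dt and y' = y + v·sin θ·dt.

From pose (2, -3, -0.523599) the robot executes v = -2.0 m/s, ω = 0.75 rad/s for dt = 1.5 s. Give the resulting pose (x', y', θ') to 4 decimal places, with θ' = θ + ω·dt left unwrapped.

θ' = -0.5236 + 0.75·1.5 = 0.6014
R = v/ω = -2.0/0.75 = -2.6667
x' = 2 + -2.6667·(sin 0.6014 − sin -0.5236) = -0.8421
y' = -3 − -2.6667·(cos 0.6014 − cos -0.5236) = -3.1106

(-0.8421, -3.1106, 0.6014)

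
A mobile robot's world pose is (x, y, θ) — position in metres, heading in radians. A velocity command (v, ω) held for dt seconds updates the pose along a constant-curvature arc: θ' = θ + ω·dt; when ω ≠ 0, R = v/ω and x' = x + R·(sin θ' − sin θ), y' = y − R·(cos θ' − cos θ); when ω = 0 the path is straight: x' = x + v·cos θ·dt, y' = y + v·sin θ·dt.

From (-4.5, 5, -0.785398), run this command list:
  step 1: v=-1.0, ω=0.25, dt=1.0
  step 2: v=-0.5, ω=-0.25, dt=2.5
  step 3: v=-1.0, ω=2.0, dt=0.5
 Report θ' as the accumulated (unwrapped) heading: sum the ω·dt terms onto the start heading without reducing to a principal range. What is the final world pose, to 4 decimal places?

step 1: θ'=-0.5354 (R=-4.0000) → pose (-5.2877, 5.6118, -0.5354)
step 2: θ'=-1.1604 (R=2.0000) → pose (-6.1013, 6.5340, -1.1604)
step 3: θ'=-0.1604 (R=-0.5000) → pose (-6.4799, 6.8281, -0.1604)

(-6.4799, 6.8281, -0.1604)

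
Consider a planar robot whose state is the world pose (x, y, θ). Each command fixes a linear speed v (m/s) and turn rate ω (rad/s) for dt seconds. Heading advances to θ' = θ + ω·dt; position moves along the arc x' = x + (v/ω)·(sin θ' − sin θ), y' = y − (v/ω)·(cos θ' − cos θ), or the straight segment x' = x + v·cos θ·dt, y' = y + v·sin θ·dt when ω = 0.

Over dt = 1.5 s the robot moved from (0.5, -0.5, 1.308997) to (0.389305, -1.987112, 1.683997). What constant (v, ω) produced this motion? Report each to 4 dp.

v = -1.0000, ω = 0.2500

Δθ = 1.683997 − 1.308997 = 0.375000
ω = Δθ/dt = 0.375000/1.5 = 0.2500
R = −Δy/(cos θ' − cos θ) = -4.0000
v = R·ω = -4.0000·0.2500 = -1.0000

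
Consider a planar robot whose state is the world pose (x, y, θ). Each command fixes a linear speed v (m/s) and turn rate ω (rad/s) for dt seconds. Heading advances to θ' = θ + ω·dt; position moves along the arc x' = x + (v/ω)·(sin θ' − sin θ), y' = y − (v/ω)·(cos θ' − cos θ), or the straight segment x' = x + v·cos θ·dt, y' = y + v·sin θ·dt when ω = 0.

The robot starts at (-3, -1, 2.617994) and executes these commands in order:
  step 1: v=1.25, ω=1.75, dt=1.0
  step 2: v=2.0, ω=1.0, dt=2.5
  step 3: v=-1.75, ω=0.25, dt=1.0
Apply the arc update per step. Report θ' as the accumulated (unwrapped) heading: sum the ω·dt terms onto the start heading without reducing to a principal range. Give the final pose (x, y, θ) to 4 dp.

step 1: θ'=4.3680 (R=0.7143) → pose (-4.0295, -1.3774, 4.3680)
step 2: θ'=6.8680 (R=2.0000) → pose (-1.0428, -3.7203, 6.8680)
step 3: θ'=7.1180 (R=-7.0000) → pose (-2.3667, -4.8578, 7.1180)

(-2.3667, -4.8578, 7.1180)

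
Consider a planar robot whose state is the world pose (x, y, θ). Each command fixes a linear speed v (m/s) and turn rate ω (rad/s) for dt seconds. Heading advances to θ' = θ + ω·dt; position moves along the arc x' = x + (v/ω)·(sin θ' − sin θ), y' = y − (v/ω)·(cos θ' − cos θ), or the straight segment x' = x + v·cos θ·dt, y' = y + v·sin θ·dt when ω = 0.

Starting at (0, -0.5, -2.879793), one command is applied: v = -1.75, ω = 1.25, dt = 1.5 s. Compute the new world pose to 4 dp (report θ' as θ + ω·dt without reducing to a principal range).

θ' = -2.8798 + 1.25·1.5 = -1.0048
R = v/ω = -1.75/1.25 = -1.4000
x' = 0 + -1.4000·(sin -1.0048 − sin -2.8798) = 0.8193
y' = -0.5 − -1.4000·(cos -1.0048 − cos -2.8798) = 1.6031

(0.8193, 1.6031, -1.0048)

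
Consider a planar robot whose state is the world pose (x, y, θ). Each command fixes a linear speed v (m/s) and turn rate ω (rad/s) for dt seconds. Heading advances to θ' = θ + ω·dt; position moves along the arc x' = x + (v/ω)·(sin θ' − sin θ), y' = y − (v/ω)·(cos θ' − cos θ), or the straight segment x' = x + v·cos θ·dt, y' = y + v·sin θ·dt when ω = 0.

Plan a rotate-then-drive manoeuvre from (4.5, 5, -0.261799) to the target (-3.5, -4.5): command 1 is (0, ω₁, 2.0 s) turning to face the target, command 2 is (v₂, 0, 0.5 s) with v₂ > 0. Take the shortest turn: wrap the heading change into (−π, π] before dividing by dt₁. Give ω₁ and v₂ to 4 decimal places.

ω₁ = -1.0044, v₂ = 24.8395

heading to target = atan2(-4.5−5, -3.5−4.5) = -2.2707
Δθ = wrap(-2.2707 − -0.2618) = -2.0089; ω₁ = Δθ/dt₁ = -1.0044
distance = √((-3.5−4.5)² + (-4.5−5)²) = 12.4197; v₂ = distance/dt₂ = 24.8395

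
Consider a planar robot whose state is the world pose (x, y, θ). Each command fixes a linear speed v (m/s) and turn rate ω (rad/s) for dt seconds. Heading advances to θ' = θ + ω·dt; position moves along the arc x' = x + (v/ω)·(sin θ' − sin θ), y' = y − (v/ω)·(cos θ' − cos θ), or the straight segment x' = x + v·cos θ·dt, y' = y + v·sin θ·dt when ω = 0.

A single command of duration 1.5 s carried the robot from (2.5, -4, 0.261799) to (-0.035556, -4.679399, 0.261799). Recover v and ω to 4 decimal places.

Δθ = 0.261799 − 0.261799 = 0.000000
ω = Δθ/dt = 0.000000/1.5 = 0.0000
ω = 0 → v = (Δx·cos θ + Δy·sin θ)/dt = -1.7500

v = -1.7500, ω = 0.0000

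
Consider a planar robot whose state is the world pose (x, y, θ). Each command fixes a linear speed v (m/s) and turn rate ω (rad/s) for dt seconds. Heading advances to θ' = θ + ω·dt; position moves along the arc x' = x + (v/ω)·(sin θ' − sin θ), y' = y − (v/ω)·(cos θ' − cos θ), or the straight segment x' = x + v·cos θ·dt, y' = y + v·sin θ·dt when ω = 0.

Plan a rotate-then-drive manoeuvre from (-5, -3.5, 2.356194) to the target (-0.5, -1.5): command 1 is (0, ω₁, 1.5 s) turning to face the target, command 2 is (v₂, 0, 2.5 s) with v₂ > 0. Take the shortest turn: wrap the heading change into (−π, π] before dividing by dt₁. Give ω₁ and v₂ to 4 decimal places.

heading to target = atan2(-1.5−-3.5, -0.5−-5) = 0.4182
Δθ = wrap(0.4182 − 2.3562) = -1.9380; ω₁ = Δθ/dt₁ = -1.2920
distance = √((-0.5−-5)² + (-1.5−-3.5)²) = 4.9244; v₂ = distance/dt₂ = 1.9698

ω₁ = -1.2920, v₂ = 1.9698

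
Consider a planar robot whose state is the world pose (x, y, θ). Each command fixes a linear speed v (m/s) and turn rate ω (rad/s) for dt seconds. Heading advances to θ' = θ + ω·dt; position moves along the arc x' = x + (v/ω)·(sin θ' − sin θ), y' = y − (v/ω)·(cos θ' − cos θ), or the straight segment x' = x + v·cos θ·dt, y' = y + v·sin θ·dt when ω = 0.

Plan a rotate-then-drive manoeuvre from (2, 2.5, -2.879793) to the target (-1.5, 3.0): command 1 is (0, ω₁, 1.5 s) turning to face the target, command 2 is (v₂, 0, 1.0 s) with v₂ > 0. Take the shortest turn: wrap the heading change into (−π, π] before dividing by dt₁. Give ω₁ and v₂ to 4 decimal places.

ω₁ = -0.2691, v₂ = 3.5355

heading to target = atan2(3−2.5, -1.5−2) = 2.9997
Δθ = wrap(2.9997 − -2.8798) = -0.4037; ω₁ = Δθ/dt₁ = -0.2691
distance = √((-1.5−2)² + (3−2.5)²) = 3.5355; v₂ = distance/dt₂ = 3.5355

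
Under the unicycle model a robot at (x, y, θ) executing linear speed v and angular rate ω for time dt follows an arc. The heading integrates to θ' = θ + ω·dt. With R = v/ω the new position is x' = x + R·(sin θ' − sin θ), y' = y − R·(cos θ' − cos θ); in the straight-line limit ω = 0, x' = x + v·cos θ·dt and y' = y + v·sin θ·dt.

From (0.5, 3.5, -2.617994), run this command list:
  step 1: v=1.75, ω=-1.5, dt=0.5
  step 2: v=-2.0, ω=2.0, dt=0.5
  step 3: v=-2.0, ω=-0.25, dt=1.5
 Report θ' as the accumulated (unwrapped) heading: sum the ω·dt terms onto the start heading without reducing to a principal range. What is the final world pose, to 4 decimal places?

step 1: θ'=-3.3680 (R=-1.1667) → pose (-0.3452, 3.3735, -3.3680)
step 2: θ'=-2.3680 (R=-1.0000) → pose (0.5780, 3.6325, -2.3680)
step 3: θ'=-2.7430 (R=8.0000) → pose (3.0627, 5.2822, -2.7430)

(3.0627, 5.2822, -2.7430)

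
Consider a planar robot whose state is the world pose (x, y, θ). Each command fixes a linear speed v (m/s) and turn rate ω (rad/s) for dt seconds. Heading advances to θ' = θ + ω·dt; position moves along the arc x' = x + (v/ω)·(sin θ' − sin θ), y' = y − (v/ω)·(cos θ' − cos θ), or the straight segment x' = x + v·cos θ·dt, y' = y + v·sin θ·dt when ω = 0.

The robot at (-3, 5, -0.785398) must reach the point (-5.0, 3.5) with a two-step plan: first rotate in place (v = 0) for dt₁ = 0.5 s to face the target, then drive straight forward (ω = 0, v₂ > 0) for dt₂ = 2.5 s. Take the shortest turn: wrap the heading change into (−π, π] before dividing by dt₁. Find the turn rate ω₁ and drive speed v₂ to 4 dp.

heading to target = atan2(3.5−5, -5−-3) = -2.4981
Δθ = wrap(-2.4981 − -0.7854) = -1.7127; ω₁ = Δθ/dt₁ = -3.4254
distance = √((-5−-3)² + (3.5−5)²) = 2.5000; v₂ = distance/dt₂ = 1.0000

ω₁ = -3.4254, v₂ = 1.0000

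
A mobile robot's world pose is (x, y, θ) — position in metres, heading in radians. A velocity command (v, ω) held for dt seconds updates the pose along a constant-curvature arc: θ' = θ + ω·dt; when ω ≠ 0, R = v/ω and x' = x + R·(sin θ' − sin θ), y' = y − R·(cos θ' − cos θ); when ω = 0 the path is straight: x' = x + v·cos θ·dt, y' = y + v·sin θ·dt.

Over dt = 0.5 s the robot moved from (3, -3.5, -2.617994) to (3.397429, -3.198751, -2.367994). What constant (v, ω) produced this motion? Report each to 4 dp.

Δθ = -2.367994 − -2.617994 = 0.250000
ω = Δθ/dt = 0.250000/0.5 = 0.5000
R = Δx/(sin θ' − sin θ) = -2.0000
v = R·ω = -2.0000·0.5000 = -1.0000

v = -1.0000, ω = 0.5000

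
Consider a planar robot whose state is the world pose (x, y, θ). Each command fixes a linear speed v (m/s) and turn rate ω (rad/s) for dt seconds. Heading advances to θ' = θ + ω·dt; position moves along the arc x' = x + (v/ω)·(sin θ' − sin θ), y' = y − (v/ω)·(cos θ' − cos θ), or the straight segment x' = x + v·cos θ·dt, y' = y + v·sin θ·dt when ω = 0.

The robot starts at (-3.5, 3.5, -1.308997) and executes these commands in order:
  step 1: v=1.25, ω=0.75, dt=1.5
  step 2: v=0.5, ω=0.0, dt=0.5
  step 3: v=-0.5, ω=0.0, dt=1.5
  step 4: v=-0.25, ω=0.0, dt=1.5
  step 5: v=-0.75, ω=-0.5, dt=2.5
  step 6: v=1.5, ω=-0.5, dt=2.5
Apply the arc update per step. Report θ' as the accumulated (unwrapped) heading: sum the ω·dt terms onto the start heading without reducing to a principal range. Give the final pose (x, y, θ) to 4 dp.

(-5.9134, 0.6226, -2.6840)

step 1: θ'=-0.1840 (R=1.6667) → pose (-2.1951, 2.2928, -0.1840)
step 2: θ'=-0.1840 (straight) → pose (-1.9493, 2.2471, -0.1840)
step 3: θ'=-0.1840 (straight) → pose (-2.6866, 2.3843, -0.1840)
step 4: θ'=-0.1840 (straight) → pose (-3.0553, 2.4529, -0.1840)
step 5: θ'=-1.4340 (R=1.5000) → pose (-4.2668, 3.7230, -1.4340)
step 6: θ'=-2.6840 (R=-3.0000) → pose (-5.9134, 0.6226, -2.6840)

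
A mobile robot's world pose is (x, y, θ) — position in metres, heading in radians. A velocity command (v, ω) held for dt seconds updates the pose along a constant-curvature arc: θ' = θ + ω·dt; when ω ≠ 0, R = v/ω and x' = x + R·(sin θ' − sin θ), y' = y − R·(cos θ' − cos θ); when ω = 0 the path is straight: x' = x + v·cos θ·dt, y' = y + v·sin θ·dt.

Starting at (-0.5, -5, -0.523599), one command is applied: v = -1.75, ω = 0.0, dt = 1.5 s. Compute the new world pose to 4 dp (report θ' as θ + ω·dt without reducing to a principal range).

θ' = -0.5236 + 0.0·1.5 = -0.5236
ω = 0 → straight: x' = -0.5 + -1.75·cos(-0.5236)·1.5 = -2.7733
y' = -5 + -1.75·sin(-0.5236)·1.5 = -3.6875

(-2.7733, -3.6875, -0.5236)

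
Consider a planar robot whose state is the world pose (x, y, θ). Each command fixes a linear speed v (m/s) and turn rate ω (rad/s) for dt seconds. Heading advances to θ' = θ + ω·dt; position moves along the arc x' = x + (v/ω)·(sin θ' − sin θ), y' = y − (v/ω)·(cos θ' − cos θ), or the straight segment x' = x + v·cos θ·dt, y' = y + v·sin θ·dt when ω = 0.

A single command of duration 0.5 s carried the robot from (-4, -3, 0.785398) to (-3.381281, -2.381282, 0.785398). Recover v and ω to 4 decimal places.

v = 1.7500, ω = 0.0000

Δθ = 0.785398 − 0.785398 = 0.000000
ω = Δθ/dt = 0.000000/0.5 = 0.0000
ω = 0 → v = (Δx·cos θ + Δy·sin θ)/dt = 1.7500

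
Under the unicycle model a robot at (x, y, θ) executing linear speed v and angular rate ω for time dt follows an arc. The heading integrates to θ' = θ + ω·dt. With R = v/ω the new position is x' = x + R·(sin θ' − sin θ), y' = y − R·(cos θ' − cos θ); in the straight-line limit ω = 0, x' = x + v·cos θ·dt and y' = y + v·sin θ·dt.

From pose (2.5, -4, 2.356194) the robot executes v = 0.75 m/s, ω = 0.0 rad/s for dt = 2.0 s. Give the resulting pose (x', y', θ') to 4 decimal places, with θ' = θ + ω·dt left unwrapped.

θ' = 2.3562 + 0.0·2.0 = 2.3562
ω = 0 → straight: x' = 2.5 + 0.75·cos(2.3562)·2.0 = 1.4393
y' = -4 + 0.75·sin(2.3562)·2.0 = -2.9393

(1.4393, -2.9393, 2.3562)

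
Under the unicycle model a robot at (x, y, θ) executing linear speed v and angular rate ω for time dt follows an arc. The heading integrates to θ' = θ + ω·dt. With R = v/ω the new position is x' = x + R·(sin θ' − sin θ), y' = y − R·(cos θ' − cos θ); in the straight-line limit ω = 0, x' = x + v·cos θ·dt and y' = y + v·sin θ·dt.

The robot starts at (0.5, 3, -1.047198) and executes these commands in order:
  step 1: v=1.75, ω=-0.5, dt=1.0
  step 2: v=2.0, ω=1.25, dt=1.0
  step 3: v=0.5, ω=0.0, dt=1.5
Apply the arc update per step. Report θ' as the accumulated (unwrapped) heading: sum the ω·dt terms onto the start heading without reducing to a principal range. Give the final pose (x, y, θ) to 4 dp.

step 1: θ'=-1.5472 (R=-3.5000) → pose (0.9679, 1.3326, -1.5472)
step 2: θ'=-0.2972 (R=1.6000) → pose (2.0989, -0.1595, -0.2972)
step 3: θ'=-0.2972 (straight) → pose (2.8161, -0.3791, -0.2972)

(2.8161, -0.3791, -0.2972)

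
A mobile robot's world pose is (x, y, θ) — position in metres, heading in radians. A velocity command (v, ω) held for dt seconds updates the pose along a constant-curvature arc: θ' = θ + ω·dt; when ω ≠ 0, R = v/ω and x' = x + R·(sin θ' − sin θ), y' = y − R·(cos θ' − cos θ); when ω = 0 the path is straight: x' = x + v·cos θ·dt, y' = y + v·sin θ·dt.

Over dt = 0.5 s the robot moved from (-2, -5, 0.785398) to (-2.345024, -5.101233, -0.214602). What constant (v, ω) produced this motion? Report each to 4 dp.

v = -0.7500, ω = -2.0000

Δθ = -0.214602 − 0.785398 = -1.000000
ω = Δθ/dt = -1.000000/0.5 = -2.0000
R = Δx/(sin θ' − sin θ) = 0.3750
v = R·ω = 0.3750·-2.0000 = -0.7500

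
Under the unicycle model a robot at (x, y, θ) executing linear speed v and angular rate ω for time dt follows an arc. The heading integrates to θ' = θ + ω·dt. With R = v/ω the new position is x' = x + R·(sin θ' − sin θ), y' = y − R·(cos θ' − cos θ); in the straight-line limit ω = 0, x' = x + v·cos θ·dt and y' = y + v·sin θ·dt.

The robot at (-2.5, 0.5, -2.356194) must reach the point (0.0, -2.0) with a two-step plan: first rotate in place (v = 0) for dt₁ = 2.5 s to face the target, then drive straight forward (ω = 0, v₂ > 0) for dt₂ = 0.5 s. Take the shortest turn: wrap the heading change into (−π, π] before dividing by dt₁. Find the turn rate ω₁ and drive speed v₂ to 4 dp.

ω₁ = 0.6283, v₂ = 7.0711

heading to target = atan2(-2−0.5, 0−-2.5) = -0.7854
Δθ = wrap(-0.7854 − -2.3562) = 1.5708; ω₁ = Δθ/dt₁ = 0.6283
distance = √((0−-2.5)² + (-2−0.5)²) = 3.5355; v₂ = distance/dt₂ = 7.0711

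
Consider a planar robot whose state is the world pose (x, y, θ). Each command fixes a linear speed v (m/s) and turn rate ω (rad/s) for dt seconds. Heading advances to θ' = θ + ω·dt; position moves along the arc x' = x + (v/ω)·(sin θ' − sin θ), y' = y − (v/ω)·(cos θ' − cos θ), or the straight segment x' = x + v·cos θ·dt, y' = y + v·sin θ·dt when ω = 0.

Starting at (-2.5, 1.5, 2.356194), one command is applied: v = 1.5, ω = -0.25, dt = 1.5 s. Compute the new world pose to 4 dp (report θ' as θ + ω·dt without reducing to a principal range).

(-3.7591, 3.3488, 1.9812)

θ' = 2.3562 + -0.25·1.5 = 1.9812
R = v/ω = 1.5/-0.25 = -6.0000
x' = -2.5 + -6.0000·(sin 1.9812 − sin 2.3562) = -3.7591
y' = 1.5 − -6.0000·(cos 1.9812 − cos 2.3562) = 3.3488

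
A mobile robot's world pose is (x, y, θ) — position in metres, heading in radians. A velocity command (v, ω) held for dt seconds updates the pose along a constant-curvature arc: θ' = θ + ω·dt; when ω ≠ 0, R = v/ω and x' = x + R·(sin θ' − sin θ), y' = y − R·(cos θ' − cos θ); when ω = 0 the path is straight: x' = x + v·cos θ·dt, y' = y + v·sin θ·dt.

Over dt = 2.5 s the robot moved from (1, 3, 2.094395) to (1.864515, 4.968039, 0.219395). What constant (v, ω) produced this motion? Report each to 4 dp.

Δθ = 0.219395 − 2.094395 = -1.875000
ω = Δθ/dt = -1.875000/2.5 = -0.7500
R = −Δy/(cos θ' − cos θ) = -1.3333
v = R·ω = -1.3333·-0.7500 = 1.0000

v = 1.0000, ω = -0.7500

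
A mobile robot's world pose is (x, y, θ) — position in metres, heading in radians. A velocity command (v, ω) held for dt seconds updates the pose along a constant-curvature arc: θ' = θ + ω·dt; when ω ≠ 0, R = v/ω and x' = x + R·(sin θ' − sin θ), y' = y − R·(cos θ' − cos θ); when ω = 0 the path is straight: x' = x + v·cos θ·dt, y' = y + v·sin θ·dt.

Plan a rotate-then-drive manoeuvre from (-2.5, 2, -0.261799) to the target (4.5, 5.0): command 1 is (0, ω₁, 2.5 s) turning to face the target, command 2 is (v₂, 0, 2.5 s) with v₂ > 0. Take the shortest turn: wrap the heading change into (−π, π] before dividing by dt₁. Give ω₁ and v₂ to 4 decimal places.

heading to target = atan2(5−2, 4.5−-2.5) = 0.4049
Δθ = wrap(0.4049 − -0.2618) = 0.6667; ω₁ = Δθ/dt₁ = 0.2667
distance = √((4.5−-2.5)² + (5−2)²) = 7.6158; v₂ = distance/dt₂ = 3.0463

ω₁ = 0.2667, v₂ = 3.0463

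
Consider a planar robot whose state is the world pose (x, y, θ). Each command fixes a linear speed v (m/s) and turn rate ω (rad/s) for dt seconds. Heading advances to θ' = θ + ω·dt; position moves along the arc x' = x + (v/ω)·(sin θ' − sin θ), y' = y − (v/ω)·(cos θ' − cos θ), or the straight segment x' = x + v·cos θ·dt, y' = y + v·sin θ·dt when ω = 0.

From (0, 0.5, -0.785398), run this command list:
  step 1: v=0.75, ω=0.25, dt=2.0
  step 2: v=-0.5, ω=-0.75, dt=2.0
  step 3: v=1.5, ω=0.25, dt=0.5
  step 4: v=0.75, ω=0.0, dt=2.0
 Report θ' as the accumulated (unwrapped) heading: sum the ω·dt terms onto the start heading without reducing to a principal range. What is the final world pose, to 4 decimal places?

(0.5652, -1.7105, -1.6604)

step 1: θ'=-0.2854 (R=3.0000) → pose (1.2767, -0.2573, -0.2854)
step 2: θ'=-1.7854 (R=0.6667) → pose (0.8130, 0.5243, -1.7854)
step 3: θ'=-1.6604 (R=6.0000) → pose (0.6995, -0.2165, -1.6604)
step 4: θ'=-1.6604 (straight) → pose (0.5652, -1.7105, -1.6604)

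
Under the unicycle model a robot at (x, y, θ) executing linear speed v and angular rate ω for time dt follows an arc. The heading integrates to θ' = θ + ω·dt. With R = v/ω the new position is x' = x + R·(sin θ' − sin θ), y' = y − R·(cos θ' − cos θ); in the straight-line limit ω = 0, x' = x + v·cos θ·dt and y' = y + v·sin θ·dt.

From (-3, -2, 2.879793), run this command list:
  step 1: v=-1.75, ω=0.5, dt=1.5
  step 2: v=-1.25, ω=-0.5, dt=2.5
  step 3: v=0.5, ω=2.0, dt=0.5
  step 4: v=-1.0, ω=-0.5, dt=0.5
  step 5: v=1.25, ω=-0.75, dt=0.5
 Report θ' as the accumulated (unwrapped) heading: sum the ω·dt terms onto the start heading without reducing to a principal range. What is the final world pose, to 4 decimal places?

step 1: θ'=3.6298 (R=-3.5000) → pose (-0.4525, -1.7104, 3.6298)
step 2: θ'=2.3798 (R=2.5000) → pose (2.4457, -2.1093, 2.3798)
step 3: θ'=3.3798 (R=0.2500) → pose (2.2141, -2.0473, 3.3798)
step 4: θ'=3.1298 (R=2.0000) → pose (2.7096, -1.9910, 3.1298)
step 5: θ'=2.7548 (R=-1.6667) → pose (2.1006, -1.8680, 2.7548)

(2.1006, -1.8680, 2.7548)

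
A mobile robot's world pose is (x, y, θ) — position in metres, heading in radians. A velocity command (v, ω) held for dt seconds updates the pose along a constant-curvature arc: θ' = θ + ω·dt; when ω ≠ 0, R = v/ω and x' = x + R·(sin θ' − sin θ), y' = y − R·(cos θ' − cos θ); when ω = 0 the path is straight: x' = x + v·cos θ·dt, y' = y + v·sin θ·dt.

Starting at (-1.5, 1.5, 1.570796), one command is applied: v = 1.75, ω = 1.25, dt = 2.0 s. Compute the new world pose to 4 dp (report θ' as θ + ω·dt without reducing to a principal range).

θ' = 1.5708 + 1.25·2.0 = 4.0708
R = v/ω = 1.75/1.25 = 1.4000
x' = -1.5 + 1.4000·(sin 4.0708 − sin 1.5708) = -4.0216
y' = 1.5 − 1.4000·(cos 4.0708 − cos 1.5708) = 2.3379

(-4.0216, 2.3379, 4.0708)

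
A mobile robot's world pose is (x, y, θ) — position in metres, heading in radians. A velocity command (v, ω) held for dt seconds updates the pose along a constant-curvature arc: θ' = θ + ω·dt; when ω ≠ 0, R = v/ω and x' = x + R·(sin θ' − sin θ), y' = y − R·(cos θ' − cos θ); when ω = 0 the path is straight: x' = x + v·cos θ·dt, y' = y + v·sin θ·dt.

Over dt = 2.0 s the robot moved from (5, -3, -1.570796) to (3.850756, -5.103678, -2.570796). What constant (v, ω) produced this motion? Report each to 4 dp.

Δθ = -2.570796 − -1.570796 = -1.000000
ω = Δθ/dt = -1.000000/2.0 = -0.5000
R = −Δy/(cos θ' − cos θ) = -2.5000
v = R·ω = -2.5000·-0.5000 = 1.2500

v = 1.2500, ω = -0.5000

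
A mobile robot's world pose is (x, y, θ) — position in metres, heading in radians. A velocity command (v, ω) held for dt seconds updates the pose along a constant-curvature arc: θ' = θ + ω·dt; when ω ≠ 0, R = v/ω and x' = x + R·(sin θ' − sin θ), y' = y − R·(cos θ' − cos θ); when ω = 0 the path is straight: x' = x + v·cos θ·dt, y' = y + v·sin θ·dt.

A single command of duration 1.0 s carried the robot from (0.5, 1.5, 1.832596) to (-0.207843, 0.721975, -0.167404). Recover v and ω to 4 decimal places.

Δθ = -0.167404 − 1.832596 = -2.000000
ω = Δθ/dt = -2.000000/1.0 = -2.0000
R = −Δy/(cos θ' − cos θ) = 0.6250
v = R·ω = 0.6250·-2.0000 = -1.2500

v = -1.2500, ω = -2.0000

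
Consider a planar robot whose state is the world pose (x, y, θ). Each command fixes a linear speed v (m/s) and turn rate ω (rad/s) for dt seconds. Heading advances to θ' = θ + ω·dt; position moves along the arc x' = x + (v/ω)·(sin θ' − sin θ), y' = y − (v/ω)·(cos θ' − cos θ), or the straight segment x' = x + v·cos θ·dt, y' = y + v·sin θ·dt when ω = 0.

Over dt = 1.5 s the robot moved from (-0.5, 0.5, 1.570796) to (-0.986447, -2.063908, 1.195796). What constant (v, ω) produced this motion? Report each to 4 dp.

Δθ = 1.195796 − 1.570796 = -0.375000
ω = Δθ/dt = -0.375000/1.5 = -0.2500
R = −Δy/(cos θ' − cos θ) = 7.0000
v = R·ω = 7.0000·-0.2500 = -1.7500

v = -1.7500, ω = -0.2500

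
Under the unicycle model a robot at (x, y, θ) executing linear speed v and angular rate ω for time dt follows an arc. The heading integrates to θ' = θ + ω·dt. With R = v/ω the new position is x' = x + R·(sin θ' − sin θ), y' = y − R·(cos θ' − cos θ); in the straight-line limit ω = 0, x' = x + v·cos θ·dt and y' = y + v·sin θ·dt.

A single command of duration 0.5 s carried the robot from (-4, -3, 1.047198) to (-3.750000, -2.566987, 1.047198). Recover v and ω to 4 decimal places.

v = 1.0000, ω = 0.0000

Δθ = 1.047198 − 1.047198 = 0.000000
ω = Δθ/dt = 0.000000/0.5 = 0.0000
ω = 0 → v = (Δx·cos θ + Δy·sin θ)/dt = 1.0000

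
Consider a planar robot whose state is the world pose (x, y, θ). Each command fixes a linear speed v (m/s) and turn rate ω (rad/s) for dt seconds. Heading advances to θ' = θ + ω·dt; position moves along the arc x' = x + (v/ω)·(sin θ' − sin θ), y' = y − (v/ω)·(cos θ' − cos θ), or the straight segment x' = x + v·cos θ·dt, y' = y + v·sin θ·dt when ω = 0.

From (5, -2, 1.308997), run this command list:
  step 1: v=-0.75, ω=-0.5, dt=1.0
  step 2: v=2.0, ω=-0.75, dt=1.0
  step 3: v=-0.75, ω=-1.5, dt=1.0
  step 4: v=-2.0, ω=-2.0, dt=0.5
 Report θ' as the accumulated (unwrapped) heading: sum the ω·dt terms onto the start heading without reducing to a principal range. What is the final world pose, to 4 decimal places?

step 1: θ'=0.8090 (R=1.5000) → pose (4.6365, -2.6471, 0.8090)
step 2: θ'=0.0590 (R=-2.6667) → pose (6.4089, -1.8257, 0.0590)
step 3: θ'=-1.4410 (R=0.5000) → pose (5.8836, -1.3913, -1.4410)
step 4: θ'=-2.4410 (R=1.0000) → pose (6.2305, -0.4974, -2.4410)

(6.2305, -0.4974, -2.4410)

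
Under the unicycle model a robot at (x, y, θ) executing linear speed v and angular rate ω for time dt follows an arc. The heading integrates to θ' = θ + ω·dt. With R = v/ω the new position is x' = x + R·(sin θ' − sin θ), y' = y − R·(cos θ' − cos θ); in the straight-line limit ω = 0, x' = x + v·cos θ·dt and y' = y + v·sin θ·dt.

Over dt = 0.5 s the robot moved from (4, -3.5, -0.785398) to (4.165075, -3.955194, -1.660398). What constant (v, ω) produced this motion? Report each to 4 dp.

v = 1.0000, ω = -1.7500

Δθ = -1.660398 − -0.785398 = -0.875000
ω = Δθ/dt = -0.875000/0.5 = -1.7500
R = −Δy/(cos θ' − cos θ) = -0.5714
v = R·ω = -0.5714·-1.7500 = 1.0000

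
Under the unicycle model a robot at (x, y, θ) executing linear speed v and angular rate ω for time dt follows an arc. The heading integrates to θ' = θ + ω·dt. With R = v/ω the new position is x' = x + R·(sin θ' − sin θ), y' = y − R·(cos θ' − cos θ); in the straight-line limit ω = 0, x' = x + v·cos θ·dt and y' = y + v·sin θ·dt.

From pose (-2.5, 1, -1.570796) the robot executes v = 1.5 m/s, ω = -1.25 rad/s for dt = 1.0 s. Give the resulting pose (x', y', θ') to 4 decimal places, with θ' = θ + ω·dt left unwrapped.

θ' = -1.5708 + -1.25·1.0 = -2.8208
R = v/ω = 1.5/-1.25 = -1.2000
x' = -2.5 + -1.2000·(sin -2.8208 − sin -1.5708) = -3.3216
y' = 1 − -1.2000·(cos -2.8208 − cos -1.5708) = -0.1388

(-3.3216, -0.1388, -2.8208)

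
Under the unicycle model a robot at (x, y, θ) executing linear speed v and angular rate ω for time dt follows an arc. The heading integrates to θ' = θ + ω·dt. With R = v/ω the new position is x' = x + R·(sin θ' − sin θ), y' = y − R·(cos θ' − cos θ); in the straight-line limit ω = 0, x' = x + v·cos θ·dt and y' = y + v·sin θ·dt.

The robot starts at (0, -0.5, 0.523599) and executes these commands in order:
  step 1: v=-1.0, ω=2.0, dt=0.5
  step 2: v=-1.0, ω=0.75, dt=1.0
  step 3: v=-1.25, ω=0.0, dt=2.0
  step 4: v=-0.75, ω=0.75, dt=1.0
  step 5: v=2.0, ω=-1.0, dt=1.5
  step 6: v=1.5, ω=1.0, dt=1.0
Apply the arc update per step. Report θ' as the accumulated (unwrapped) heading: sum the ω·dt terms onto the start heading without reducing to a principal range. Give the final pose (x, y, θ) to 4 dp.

step 1: θ'=1.5236 (R=-0.5000) → pose (-0.2494, -0.9094, 1.5236)
step 2: θ'=2.2736 (R=-1.3333) → pose (0.0650, -1.8341, 2.2736)
step 3: θ'=2.2736 (straight) → pose (1.6809, -3.7417, 2.2736)
step 4: θ'=3.0236 (R=-1.0000) → pose (2.3262, -4.0884, 3.0236)
step 5: θ'=1.5236 (R=-2.0000) → pose (0.5639, -2.0080, 1.5236)
step 6: θ'=2.5236 (R=1.5000) → pose (-0.0653, -0.7146, 2.5236)

(-0.0653, -0.7146, 2.5236)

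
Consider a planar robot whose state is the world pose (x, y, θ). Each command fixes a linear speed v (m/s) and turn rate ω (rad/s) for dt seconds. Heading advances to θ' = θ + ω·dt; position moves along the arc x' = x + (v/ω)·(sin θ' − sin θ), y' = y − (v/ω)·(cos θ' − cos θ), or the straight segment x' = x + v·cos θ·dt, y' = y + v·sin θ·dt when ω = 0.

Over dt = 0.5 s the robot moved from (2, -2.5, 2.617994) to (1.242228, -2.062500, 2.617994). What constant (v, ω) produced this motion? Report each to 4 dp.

Δθ = 2.617994 − 2.617994 = 0.000000
ω = Δθ/dt = 0.000000/0.5 = 0.0000
ω = 0 → v = (Δx·cos θ + Δy·sin θ)/dt = 1.7500

v = 1.7500, ω = 0.0000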